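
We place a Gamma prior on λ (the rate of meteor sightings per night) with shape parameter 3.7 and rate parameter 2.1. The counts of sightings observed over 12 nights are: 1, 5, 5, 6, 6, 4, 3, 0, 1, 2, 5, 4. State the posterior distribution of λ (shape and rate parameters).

Posterior: Gamma(shape=45.7, rate=14.1)

Total count ∑xᵢ = 42 over n = 12 nights.
Gamma is conjugate to the Poisson likelihood: posterior is Gamma(shape = 3.7+42 = 45.7, rate = 2.1+12 = 14.1).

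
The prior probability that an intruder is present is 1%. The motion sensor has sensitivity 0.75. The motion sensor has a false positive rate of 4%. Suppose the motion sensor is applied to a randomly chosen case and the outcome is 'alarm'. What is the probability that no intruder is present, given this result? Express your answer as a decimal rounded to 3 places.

Write H for 'an intruder is present'. Prior odds H:¬H = 0.01/0.99 = 0.010101. For the 'alarm' outcome, the likelihood ratio is 0.75/0.04 = 18.750.
Posterior odds = 0.010101 × 18.750 = 0.18939, so P(H|E) = 0.18939/(1+0.18939) = 0.159. Then P(¬H|E) = 1 − 0.159 = 0.841.

P(¬H | E) ≈ 0.841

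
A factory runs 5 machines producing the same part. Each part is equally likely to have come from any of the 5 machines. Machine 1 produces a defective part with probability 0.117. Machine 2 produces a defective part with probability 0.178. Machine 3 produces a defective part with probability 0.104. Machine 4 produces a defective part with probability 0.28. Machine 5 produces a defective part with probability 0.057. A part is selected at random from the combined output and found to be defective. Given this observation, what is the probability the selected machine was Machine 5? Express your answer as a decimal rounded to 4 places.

P(defective|M1) = 0.117; P(defective|M2) = 0.178; P(defective|M3) = 0.104; P(defective|M4) = 0.28; P(defective|M5) = 0.057.
Prior × likelihood for each source: 0.2·0.117=0.02340, 0.2·0.178=0.03560, 0.2·0.104=0.02080, 0.2·0.28=0.05600, 0.2·0.057=0.01140. Summing gives P(defective) = 0.14720.
P(Machine 5 | defective) = 0.01140 / 0.14720 = 0.0774.

Posterior probability ≈ 0.0774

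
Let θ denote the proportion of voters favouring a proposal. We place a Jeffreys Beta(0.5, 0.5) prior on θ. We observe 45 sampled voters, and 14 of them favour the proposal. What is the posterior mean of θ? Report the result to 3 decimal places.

Observing 14 successes and 31 failures updates Beta(0.5, 0.5) by adding the success and failure counts to the two shape parameters: α = 0.5+14 = 14.5, β = 0.5+31 = 31.5.
Posterior mean = α/(α+β) = 14.5/46 = 0.315.

Posterior mean ≈ 0.315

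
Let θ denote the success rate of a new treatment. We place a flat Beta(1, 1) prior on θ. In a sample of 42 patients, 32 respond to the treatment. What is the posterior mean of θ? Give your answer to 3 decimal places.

Posterior mean ≈ 0.750

The binomial likelihood is conjugate to the Beta prior: with 32 successes and 10 failures, the posterior is Beta(1+32, 1+10) = Beta(33, 11).
Posterior mean = α/(α+β) = 33/44 = 0.750.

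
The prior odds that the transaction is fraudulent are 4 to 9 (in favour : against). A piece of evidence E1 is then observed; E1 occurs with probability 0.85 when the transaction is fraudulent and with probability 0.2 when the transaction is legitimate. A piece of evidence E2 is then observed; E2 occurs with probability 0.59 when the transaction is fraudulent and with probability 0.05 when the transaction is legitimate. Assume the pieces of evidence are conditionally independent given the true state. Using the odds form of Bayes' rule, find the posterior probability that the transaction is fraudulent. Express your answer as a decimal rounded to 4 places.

Prior odds = 4/9 = 0.44444.
Likelihood ratio for E1 = 0.85/0.2 = 4.2500.
Likelihood ratio for E2 = 0.59/0.05 = 11.800.
Posterior odds = prior odds × LR₁ × LR₂ = 22.289.
Posterior probability = odds/(1+odds) = 22.289/23.289 = 0.9571.

Posterior probability ≈ 0.9571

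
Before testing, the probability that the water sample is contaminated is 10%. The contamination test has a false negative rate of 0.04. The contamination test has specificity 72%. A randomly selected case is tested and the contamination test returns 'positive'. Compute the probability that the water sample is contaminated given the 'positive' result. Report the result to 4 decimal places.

P(H | E) ≈ 0.2759

Write H for 'the water sample is contaminated'. Prior odds H:¬H = 0.1/0.9 = 0.11111. For the 'positive' outcome, the likelihood ratio is 0.96/0.28 = 3.4286.
Posterior odds = 0.11111 × 3.4286 = 0.38095, so P(H|E) = 0.38095/(1+0.38095) = 0.2759.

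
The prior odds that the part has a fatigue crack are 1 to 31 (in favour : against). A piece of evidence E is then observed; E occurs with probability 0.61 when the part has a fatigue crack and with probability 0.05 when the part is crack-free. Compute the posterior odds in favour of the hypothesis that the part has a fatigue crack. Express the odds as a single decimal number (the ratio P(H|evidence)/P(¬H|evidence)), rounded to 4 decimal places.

Posterior odds ≈ 0.3935

Prior odds = 1/31 = 0.032258. In log-odds, ln(0.032258) = -3.4340.
Add log likelihood ratio: ln(12.200) = 2.5014.
Posterior log-odds = -0.93255, so posterior odds = exp(-0.93255) = 0.39355.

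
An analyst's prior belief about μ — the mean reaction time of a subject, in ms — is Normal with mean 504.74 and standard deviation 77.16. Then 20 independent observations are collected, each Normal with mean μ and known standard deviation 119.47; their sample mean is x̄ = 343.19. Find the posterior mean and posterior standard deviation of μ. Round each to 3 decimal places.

Prior precision 1/τ₀² = 1/77.16² = 0.00016796; data precision n/σ² = 20/119.47² = 0.00140124.
Posterior precision = 0.00016796 + 0.00140124 = 0.00156920, giving posterior SD = 1/√0.00156920 = 25.244.
Posterior mean = (0.00016796·504.74 + 0.00140124·343.19) / 0.00156920 = 360.482.

Posterior mean ≈ 360.482; posterior SD ≈ 25.244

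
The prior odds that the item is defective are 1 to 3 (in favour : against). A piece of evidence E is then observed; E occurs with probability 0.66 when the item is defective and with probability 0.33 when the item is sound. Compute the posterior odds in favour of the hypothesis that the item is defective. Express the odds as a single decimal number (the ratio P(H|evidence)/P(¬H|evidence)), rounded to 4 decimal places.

Prior odds = 1/3 = 0.33333. In log-odds, ln(0.33333) = -1.0986.
Add log likelihood ratio: ln(2.0000) = 0.69315.
Posterior log-odds = -0.40547, so posterior odds = exp(-0.40547) = 0.66667.

Posterior odds ≈ 0.6667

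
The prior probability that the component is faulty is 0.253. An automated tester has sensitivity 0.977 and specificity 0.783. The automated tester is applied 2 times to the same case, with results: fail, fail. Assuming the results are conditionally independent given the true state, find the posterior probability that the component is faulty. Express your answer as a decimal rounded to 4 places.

Posterior P(H) ≈ 0.8729

With H the event that the component is faulty, the joint likelihood of the observed sequence is P(data|H) = 0.977·0.977 = 0.95453 and P(data|¬H) = 0.217·0.217 = 0.047089.
Bayes: P(H|data) = 0.253·0.95453 / (0.253·0.95453 + 0.747·0.047089) = 0.24150/0.27667 = 0.8729.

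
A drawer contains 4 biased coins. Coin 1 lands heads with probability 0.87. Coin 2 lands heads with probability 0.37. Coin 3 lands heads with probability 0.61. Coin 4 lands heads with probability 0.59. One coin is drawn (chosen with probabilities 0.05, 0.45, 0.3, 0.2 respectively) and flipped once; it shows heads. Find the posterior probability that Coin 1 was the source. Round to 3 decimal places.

Posterior probability ≈ 0.085

Tabulate prior·likelihood by source: [1] prior 0.05, lik 0.87, product 0.04350; [2] prior 0.45, lik 0.37, product 0.1665; [3] prior 0.3, lik 0.61, product 0.1830; [4] prior 0.2, lik 0.59, product 0.1180.
Normalizing constant = 0.51100; the posterior for Coin 1 is its product over the sum, 0.04350/0.51100 = 0.085.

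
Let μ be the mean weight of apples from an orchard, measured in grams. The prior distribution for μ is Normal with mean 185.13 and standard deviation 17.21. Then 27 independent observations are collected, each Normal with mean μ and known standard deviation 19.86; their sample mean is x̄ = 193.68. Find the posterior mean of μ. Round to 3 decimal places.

With known σ, the Normal prior is conjugate. Weight on the data is w = (n/σ²)/(n/σ² + 1/τ₀²) = 0.0684550/(0.0684550+0.00337628) = 0.95300.
Posterior mean = w·x̄ + (1−w)·μ₀ = 0.95300·193.68 + 0.047003·185.13 = 193.278.

Posterior mean ≈ 193.278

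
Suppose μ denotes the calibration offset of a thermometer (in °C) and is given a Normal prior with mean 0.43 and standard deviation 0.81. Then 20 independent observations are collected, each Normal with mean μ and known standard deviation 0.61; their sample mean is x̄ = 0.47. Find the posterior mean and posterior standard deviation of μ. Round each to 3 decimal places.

Posterior mean ≈ 0.469; posterior SD ≈ 0.135

With known σ, the Normal prior is conjugate. Weight on the data is w = (n/σ²)/(n/σ² + 1/τ₀²) = 53.7490/(53.7490+1.52416) = 0.97242.
Posterior mean = w·x̄ + (1−w)·μ₀ = 0.97242·0.47 + 0.027575·0.43 = 0.469. Posterior variance = 1/(53.7490+1.52416) = 0.0180920, so SD = 0.135.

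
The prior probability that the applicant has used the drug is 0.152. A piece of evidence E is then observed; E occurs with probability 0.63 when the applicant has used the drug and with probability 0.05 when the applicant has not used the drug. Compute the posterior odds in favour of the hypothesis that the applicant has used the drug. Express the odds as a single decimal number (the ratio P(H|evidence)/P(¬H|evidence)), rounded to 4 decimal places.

Posterior odds ≈ 2.2585

Prior odds = 0.152/(1−0.152) = 0.17925.
Likelihood ratio for E = 0.63/0.05 = 12.600.
Posterior odds = prior odds × LR = 2.2585.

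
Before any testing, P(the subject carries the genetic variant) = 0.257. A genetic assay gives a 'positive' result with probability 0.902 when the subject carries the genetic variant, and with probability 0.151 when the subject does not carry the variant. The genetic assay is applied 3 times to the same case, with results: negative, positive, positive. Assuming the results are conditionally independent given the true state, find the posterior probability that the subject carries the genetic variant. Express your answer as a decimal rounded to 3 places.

Posterior P(H) ≈ 0.588

Let H be the event that the subject carries the genetic variant; start with P(H) = 0.257. P('positive'|H) = 0.902, P('positive'|¬H) = 0.151.
Update on result 1 ('negative'): P(H) ← 0.098·0.2570 / (0.098·0.2570 + 0.849·0.7430) = 0.025186/0.65599 = 0.0384.
Update on result 2 ('positive'): P(H) ← 0.902·0.0384 / (0.902·0.0384 + 0.151·0.9616) = 0.034631/0.17983 = 0.1926.
Update on result 3 ('positive'): P(H) ← 0.902·0.1926 / (0.902·0.1926 + 0.151·0.8074) = 0.17370/0.29562 = 0.5876.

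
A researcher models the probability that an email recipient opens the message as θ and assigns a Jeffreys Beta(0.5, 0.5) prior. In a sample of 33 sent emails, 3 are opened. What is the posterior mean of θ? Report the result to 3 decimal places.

Observing 3 successes and 30 failures updates Beta(0.5, 0.5) by adding the success and failure counts to the two shape parameters: α = 0.5+3 = 3.5, β = 0.5+30 = 30.5.
E[θ | data] = 3.5/(3.5+30.5) = 0.103.

Posterior mean ≈ 0.103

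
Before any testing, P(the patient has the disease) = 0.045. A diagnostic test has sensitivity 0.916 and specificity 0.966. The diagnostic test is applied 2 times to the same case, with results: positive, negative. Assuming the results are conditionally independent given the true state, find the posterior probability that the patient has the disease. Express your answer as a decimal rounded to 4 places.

With H the event that the patient has the disease, the joint likelihood of the observed sequence is P(data|H) = 0.916·0.084 = 0.076944 and P(data|¬H) = 0.034·0.966 = 0.032844.
Bayes: P(H|data) = 0.045·0.076944 / (0.045·0.076944 + 0.955·0.032844) = 0.0034625/0.034828 = 0.0994.

Posterior P(H) ≈ 0.0994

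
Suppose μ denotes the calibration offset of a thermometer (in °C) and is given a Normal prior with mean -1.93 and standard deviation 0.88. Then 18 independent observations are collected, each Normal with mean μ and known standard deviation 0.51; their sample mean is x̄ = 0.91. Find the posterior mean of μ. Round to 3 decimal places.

Posterior mean ≈ 0.858

Prior precision 1/τ₀² = 1/0.88² = 1.29132; data precision n/σ² = 18/0.51² = 69.2042.
Posterior precision = 1.29132 + 69.2042 = 70.4955.
Posterior mean = (1.29132·-1.93 + 69.2042·0.91) / 70.4955 = 0.858.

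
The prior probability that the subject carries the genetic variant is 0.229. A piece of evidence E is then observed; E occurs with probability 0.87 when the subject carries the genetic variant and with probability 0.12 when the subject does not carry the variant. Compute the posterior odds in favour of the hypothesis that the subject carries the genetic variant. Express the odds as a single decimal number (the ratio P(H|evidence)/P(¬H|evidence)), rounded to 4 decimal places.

Prior odds = 0.229/(1−0.229) = 0.29702.
Likelihood ratio for E = 0.87/0.12 = 7.2500.
Posterior odds = prior odds × LR = 2.1534.

Posterior odds ≈ 2.1534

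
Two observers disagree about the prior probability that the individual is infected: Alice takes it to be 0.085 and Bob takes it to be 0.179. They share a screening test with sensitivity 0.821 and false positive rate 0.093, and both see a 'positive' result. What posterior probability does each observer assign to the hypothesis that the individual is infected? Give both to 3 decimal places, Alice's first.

Alice: 0.451; Bob: 0.658

The likelihood ratio for a 'positive' result is 0.821/0.093 = 8.8280.
Alice: prior odds 0.085/0.915 = 0.092896; posterior odds 0.82008; posterior probability 0.451.
Bob: prior odds 0.179/0.821 = 0.21803; posterior odds 1.9247; posterior probability 0.658.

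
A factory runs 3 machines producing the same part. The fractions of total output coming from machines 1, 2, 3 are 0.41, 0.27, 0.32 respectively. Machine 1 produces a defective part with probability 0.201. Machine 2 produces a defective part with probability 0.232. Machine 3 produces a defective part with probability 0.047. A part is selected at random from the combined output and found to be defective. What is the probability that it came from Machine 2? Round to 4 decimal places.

P(defective|M1) = 0.201; P(defective|M2) = 0.232; P(defective|M3) = 0.047.
Prior × likelihood for each source: 0.41·0.201=0.08241, 0.27·0.232=0.06264, 0.32·0.047=0.01504. Summing gives P(defective) = 0.16009.
P(Machine 2 | defective) = 0.06264 / 0.16009 = 0.3913.

Posterior probability ≈ 0.3913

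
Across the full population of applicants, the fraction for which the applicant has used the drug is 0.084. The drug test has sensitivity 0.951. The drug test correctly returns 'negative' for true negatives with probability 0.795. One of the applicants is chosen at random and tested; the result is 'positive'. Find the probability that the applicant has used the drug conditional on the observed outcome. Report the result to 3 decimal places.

P(H | E) ≈ 0.298

Let H be the event that the applicant has used the drug. P(H) = 0.084, so P(¬H) = 0.916. With E the 'positive' result, P(E|H) = 0.951 and P(E|¬H) = 0.205.
P(E) = 0.951·0.084 + 0.205·0.916 = 0.079884 + 0.18778 = 0.26766.
By Bayes' theorem, P(H|E) = 0.079884 / 0.26766 = 0.298.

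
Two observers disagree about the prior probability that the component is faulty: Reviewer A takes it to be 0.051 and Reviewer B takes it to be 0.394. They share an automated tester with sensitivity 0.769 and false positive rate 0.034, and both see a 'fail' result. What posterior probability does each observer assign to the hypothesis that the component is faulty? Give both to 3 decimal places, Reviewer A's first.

P('+'|H) = 0.769, P('+'|¬H) = 0.034.
Reviewer A: numerator 0.769·0.051 = 0.039219; evidence = 0.039219+0.034·0.949 = 0.071485; posterior = 0.549.
Reviewer B: numerator 0.769·0.394 = 0.30299; evidence = 0.30299+0.034·0.606 = 0.32359; posterior = 0.936.

Reviewer A: 0.549; Reviewer B: 0.936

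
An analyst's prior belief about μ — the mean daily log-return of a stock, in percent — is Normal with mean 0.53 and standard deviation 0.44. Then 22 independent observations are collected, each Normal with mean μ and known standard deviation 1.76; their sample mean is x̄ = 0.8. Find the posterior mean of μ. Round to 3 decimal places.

Posterior mean ≈ 0.686

Prior precision 1/τ₀² = 1/0.44² = 5.16529; data precision n/σ² = 22/1.76² = 7.10227.
Posterior precision = 5.16529 + 7.10227 = 12.2676.
Posterior mean = (5.16529·0.53 + 7.10227·0.8) / 12.2676 = 0.686.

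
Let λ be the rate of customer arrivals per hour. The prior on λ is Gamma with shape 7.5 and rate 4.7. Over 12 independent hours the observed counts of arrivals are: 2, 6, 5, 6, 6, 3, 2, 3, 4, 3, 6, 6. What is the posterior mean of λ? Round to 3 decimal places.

The Poisson likelihood adds the total count to the shape and the number of exposure periods to the rate. Here ∑xᵢ = 52 and n = 12, so shape 7.5→59.5 and rate 4.7→16.7.
E[λ | data] = 59.5/16.7 = 3.563.

Posterior mean ≈ 3.563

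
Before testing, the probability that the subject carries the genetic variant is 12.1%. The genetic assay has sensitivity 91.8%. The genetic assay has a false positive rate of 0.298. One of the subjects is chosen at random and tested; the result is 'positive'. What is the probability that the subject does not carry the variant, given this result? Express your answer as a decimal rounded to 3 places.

P(¬H | E) ≈ 0.702

Let H be the event that the subject carries the genetic variant. P(H) = 0.121, so P(¬H) = 0.879. With E the 'positive' result, P(E|H) = 0.918 and P(E|¬H) = 0.298.
P(E) = 0.918·0.121 + 0.298·0.879 = 0.11108 + 0.26194 = 0.37302.
By Bayes' theorem, P(H|E) = 0.11108 / 0.37302 = 0.298. Hence P(¬H|E) = 1 − 0.298 = 0.702.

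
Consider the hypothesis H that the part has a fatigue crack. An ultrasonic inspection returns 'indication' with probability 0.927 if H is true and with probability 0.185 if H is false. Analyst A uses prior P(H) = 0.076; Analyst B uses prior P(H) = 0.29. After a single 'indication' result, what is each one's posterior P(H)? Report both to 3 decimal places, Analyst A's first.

Analyst A: 0.292; Analyst B: 0.672

The likelihood ratio for an 'indication' result is 0.927/0.185 = 5.0108.
Analyst A: prior odds 0.076/0.924 = 0.082251; posterior odds 0.41214; posterior probability 0.292.
Analyst B: prior odds 0.29/0.71 = 0.40845; posterior odds 2.0467; posterior probability 0.672.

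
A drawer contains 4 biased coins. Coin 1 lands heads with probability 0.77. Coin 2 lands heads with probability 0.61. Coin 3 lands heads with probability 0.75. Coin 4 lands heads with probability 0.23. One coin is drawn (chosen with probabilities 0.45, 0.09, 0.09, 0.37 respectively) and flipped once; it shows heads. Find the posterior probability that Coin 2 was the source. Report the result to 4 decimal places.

Posterior probability ≈ 0.0991

P(heads|C1) = 0.77; P(heads|C2) = 0.61; P(heads|C3) = 0.75; P(heads|C4) = 0.23.
Prior × likelihood for each source: 0.45·0.77=0.3465, 0.09·0.61=0.05490, 0.09·0.75=0.06750, 0.37·0.23=0.08510. Summing gives P(heads) = 0.55400.
P(Coin 2 | heads) = 0.05490 / 0.55400 = 0.0991.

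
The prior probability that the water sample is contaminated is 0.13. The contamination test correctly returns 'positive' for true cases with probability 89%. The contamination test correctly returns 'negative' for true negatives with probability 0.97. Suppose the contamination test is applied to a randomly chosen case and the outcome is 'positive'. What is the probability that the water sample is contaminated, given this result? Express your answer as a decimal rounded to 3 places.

Write H for 'the water sample is contaminated'. Prior odds H:¬H = 0.13/0.87 = 0.14943. For the 'positive' outcome, the likelihood ratio is 0.89/0.03 = 29.667.
Posterior odds = 0.14943 × 29.667 = 4.4330, so P(H|E) = 4.4330/(1+4.4330) = 0.816.

P(H | E) ≈ 0.816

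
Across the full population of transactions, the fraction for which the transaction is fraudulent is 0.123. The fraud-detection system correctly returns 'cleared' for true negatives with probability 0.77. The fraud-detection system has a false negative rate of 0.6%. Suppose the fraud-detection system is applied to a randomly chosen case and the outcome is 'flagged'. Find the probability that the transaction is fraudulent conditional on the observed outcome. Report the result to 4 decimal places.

Write H for 'the transaction is fraudulent'. Prior odds H:¬H = 0.123/0.877 = 0.14025. For the 'flagged' outcome, the likelihood ratio is 0.994/0.23 = 4.3217.
Posterior odds = 0.14025 × 4.3217 = 0.60613, so P(H|E) = 0.60613/(1+0.60613) = 0.3774.

P(H | E) ≈ 0.3774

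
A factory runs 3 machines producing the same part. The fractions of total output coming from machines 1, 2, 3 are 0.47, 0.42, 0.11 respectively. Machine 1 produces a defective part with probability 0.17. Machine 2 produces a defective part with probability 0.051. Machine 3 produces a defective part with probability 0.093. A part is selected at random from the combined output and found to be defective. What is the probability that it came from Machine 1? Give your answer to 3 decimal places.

P(defective|M1) = 0.17; P(defective|M2) = 0.051; P(defective|M3) = 0.093.
Prior × likelihood for each source: 0.47·0.17=0.07990, 0.42·0.051=0.02142, 0.11·0.093=0.01023. Summing gives P(defective) = 0.11155.
P(Machine 1 | defective) = 0.07990 / 0.11155 = 0.716.

Posterior probability ≈ 0.716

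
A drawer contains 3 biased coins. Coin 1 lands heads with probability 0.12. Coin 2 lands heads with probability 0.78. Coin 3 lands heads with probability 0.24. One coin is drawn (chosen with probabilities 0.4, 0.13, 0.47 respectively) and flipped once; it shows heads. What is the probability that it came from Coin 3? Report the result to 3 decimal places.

Posterior probability ≈ 0.430

P(heads|C1) = 0.12; P(heads|C2) = 0.78; P(heads|C3) = 0.24.
Prior × likelihood for each source: 0.4·0.12=0.04800, 0.13·0.78=0.1014, 0.47·0.24=0.1128. Summing gives P(heads) = 0.26220.
P(Coin 3 | heads) = 0.1128 / 0.26220 = 0.430.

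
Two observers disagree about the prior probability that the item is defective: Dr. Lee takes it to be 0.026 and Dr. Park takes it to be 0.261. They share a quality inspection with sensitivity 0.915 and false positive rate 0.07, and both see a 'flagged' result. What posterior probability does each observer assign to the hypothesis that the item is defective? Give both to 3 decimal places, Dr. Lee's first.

P('+'|H) = 0.915, P('+'|¬H) = 0.07.
Dr. Lee: numerator 0.915·0.026 = 0.023790; evidence = 0.023790+0.07·0.974 = 0.091970; posterior = 0.259.
Dr. Park: numerator 0.915·0.261 = 0.23882; evidence = 0.23882+0.07·0.739 = 0.29055; posterior = 0.822.

Dr. Lee: 0.259; Dr. Park: 0.822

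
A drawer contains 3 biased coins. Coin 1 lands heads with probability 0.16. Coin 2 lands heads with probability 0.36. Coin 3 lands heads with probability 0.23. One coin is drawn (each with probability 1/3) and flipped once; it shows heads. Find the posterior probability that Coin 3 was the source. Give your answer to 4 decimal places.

Tabulate prior·likelihood by source: [1] prior 0.333333, lik 0.16, product 0.05333; [2] prior 0.333333, lik 0.36, product 0.1200; [3] prior 0.333333, lik 0.23, product 0.07667.
Normalizing constant = 0.25000; the posterior for Coin 3 is its product over the sum, 0.07667/0.25000 = 0.3067.

Posterior probability ≈ 0.3067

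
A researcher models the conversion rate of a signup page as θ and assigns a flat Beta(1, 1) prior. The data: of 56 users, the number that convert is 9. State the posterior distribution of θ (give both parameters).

Posterior: Beta(10, 48)

The binomial likelihood is conjugate to the Beta prior: with 9 successes and 47 failures, the posterior is Beta(1+9, 1+47) = Beta(10, 48).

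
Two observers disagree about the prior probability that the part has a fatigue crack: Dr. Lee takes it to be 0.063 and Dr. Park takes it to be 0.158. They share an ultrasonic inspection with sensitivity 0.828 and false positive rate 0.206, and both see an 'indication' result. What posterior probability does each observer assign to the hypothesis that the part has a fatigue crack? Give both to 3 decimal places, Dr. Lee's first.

Dr. Lee: 0.213; Dr. Park: 0.430

P('+'|H) = 0.828, P('+'|¬H) = 0.206.
Dr. Lee: numerator 0.828·0.063 = 0.052164; evidence = 0.052164+0.206·0.937 = 0.24519; posterior = 0.213.
Dr. Park: numerator 0.828·0.158 = 0.13082; evidence = 0.13082+0.206·0.842 = 0.30428; posterior = 0.430.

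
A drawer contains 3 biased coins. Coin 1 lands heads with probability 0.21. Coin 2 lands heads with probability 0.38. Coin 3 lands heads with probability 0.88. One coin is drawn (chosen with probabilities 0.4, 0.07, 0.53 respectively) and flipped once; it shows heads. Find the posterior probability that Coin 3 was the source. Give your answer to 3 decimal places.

Tabulate prior·likelihood by source: [1] prior 0.4, lik 0.21, product 0.08400; [2] prior 0.07, lik 0.38, product 0.02660; [3] prior 0.53, lik 0.88, product 0.4664.
Normalizing constant = 0.57700; the posterior for Coin 3 is its product over the sum, 0.4664/0.57700 = 0.808.

Posterior probability ≈ 0.808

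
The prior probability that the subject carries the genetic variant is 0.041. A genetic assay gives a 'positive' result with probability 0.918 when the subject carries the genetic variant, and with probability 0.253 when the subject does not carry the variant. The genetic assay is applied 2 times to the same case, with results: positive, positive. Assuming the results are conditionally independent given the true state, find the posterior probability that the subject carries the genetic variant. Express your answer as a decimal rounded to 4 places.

With H the event that the subject carries the genetic variant, the joint likelihood of the observed sequence is P(data|H) = 0.918·0.918 = 0.84272 and P(data|¬H) = 0.253·0.253 = 0.064009.
Bayes: P(H|data) = 0.041·0.84272 / (0.041·0.84272 + 0.959·0.064009) = 0.034552/0.095936 = 0.3602.

Posterior P(H) ≈ 0.3602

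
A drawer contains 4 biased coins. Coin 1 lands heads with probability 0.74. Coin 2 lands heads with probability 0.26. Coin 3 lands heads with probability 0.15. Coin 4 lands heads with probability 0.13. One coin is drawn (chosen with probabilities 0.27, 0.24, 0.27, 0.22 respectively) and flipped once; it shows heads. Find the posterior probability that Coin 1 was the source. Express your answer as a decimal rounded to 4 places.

Posterior probability ≈ 0.6031

P(heads|C1) = 0.74; P(heads|C2) = 0.26; P(heads|C3) = 0.15; P(heads|C4) = 0.13.
Prior × likelihood for each source: 0.27·0.74=0.1998, 0.24·0.26=0.06240, 0.27·0.15=0.04050, 0.22·0.13=0.02860. Summing gives P(heads) = 0.33130.
P(Coin 1 | heads) = 0.1998 / 0.33130 = 0.6031.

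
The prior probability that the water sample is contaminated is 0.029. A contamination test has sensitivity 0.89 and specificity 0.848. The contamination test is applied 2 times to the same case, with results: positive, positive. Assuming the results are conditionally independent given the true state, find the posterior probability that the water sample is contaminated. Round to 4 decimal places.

Posterior P(H) ≈ 0.5059

With H the event that the water sample is contaminated, the joint likelihood of the observed sequence is P(data|H) = 0.89·0.89 = 0.79210 and P(data|¬H) = 0.152·0.152 = 0.023104.
Bayes: P(H|data) = 0.029·0.79210 / (0.029·0.79210 + 0.971·0.023104) = 0.022971/0.045405 = 0.5059.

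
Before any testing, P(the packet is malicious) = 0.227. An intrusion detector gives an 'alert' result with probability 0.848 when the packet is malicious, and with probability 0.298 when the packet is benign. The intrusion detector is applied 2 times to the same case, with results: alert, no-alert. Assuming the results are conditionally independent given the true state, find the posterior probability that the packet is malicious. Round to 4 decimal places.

With H the event that the packet is malicious, the joint likelihood of the observed sequence is P(data|H) = 0.848·0.152 = 0.12890 and P(data|¬H) = 0.298·0.702 = 0.20920.
Bayes: P(H|data) = 0.227·0.12890 / (0.227·0.12890 + 0.773·0.20920) = 0.029259/0.19097 = 0.1532.

Posterior P(H) ≈ 0.1532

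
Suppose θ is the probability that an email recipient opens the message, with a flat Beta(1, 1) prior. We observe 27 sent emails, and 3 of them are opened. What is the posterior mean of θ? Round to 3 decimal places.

Posterior mean ≈ 0.138

The binomial likelihood is conjugate to the Beta prior: with 3 successes and 24 failures, the posterior is Beta(1+3, 1+24) = Beta(4, 25).
Posterior mean = α/(α+β) = 4/29 = 0.138.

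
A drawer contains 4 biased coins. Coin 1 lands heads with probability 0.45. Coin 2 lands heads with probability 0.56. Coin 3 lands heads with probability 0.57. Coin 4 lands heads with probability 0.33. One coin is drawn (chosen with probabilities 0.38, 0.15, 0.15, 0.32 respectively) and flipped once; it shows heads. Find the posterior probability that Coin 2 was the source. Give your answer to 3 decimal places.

Posterior probability ≈ 0.188

Tabulate prior·likelihood by source: [1] prior 0.38, lik 0.45, product 0.1710; [2] prior 0.15, lik 0.56, product 0.08400; [3] prior 0.15, lik 0.57, product 0.08550; [4] prior 0.32, lik 0.33, product 0.1056.
Normalizing constant = 0.44610; the posterior for Coin 2 is its product over the sum, 0.08400/0.44610 = 0.188.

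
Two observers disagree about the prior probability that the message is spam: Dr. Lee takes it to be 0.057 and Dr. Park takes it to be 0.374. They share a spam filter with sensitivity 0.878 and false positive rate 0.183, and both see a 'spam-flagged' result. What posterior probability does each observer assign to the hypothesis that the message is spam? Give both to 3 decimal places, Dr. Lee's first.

Dr. Lee: 0.225; Dr. Park: 0.741

The likelihood ratio for a 'spam-flagged' result is 0.878/0.183 = 4.7978.
Dr. Lee: prior odds 0.057/0.943 = 0.060445; posterior odds 0.29001; posterior probability 0.225.
Dr. Park: prior odds 0.374/0.626 = 0.59744; posterior odds 2.8664; posterior probability 0.741.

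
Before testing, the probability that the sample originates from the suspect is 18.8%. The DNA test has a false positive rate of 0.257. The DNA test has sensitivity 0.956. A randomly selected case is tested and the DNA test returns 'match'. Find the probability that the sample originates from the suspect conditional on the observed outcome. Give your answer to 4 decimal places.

P(H | E) ≈ 0.4627

Write H for 'the sample originates from the suspect'. Prior odds H:¬H = 0.188/0.812 = 0.23153. For the 'match' outcome, the likelihood ratio is 0.956/0.257 = 3.7198.
Posterior odds = 0.23153 × 3.7198 = 0.86124, so P(H|E) = 0.86124/(1+0.86124) = 0.4627.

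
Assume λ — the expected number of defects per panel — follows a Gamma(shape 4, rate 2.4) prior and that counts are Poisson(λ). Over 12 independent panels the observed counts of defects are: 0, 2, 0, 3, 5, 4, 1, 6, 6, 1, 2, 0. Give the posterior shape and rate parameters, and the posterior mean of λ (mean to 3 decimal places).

Total count ∑xᵢ = 30 over n = 12 panels.
Gamma is conjugate to the Poisson likelihood: posterior is Gamma(shape = 4+30 = 34, rate = 2.4+12 = 14.4).
E[λ | data] = 34/14.4 = 2.361.

Posterior: Gamma(shape=34, rate=14.4); mean ≈ 2.361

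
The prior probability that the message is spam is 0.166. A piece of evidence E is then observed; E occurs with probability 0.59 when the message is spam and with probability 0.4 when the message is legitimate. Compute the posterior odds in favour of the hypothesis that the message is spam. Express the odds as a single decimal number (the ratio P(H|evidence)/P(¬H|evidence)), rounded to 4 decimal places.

Posterior odds ≈ 0.2936

Prior odds = 0.166/(1−0.166) = 0.19904.
Likelihood ratio for E = 0.59/0.4 = 1.4750.
Posterior odds = prior odds × LR = 0.29359.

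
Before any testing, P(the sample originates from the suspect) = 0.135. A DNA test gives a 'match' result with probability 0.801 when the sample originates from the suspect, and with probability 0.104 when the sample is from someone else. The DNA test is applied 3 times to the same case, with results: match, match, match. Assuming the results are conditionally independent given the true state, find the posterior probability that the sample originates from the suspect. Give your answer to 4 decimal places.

Posterior P(H) ≈ 0.9862

Let H be the event that the sample originates from the suspect; start with P(H) = 0.135. P('match'|H) = 0.801, P('match'|¬H) = 0.104.
Update on result 1 ('match'): P(H) ← 0.801·0.1350 / (0.801·0.1350 + 0.104·0.8650) = 0.10814/0.19810 = 0.5459.
Update on result 2 ('match'): P(H) ← 0.801·0.5459 / (0.801·0.5459 + 0.104·0.4541) = 0.43725/0.48447 = 0.9025.
Update on result 3 ('match'): P(H) ← 0.801·0.9025 / (0.801·0.9025 + 0.104·0.0975) = 0.72291/0.73305 = 0.9862.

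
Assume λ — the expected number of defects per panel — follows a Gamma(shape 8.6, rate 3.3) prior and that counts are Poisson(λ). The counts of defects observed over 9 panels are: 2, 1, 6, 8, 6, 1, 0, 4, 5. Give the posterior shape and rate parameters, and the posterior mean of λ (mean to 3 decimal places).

The Poisson likelihood adds the total count to the shape and the number of exposure periods to the rate. Here ∑xᵢ = 33 and n = 9, so shape 8.6→41.6 and rate 3.3→12.3.
Posterior mean = shape/rate = 41.6/12.3 = 3.382.

Posterior: Gamma(shape=41.6, rate=12.3); mean ≈ 3.382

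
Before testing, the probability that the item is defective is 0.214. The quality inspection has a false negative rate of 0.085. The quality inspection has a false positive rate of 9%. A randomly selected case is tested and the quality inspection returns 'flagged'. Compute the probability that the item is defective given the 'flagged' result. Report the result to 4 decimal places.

P(H | E) ≈ 0.7346

Let H be the event that the item is defective. P(H) = 0.214, so P(¬H) = 0.786. With E the 'flagged' result, P(E|H) = 0.915 and P(E|¬H) = 0.09.
P(E) = 0.915·0.214 + 0.09·0.786 = 0.19581 + 0.070740 = 0.26655.
By Bayes' theorem, P(H|E) = 0.19581 / 0.26655 = 0.7346.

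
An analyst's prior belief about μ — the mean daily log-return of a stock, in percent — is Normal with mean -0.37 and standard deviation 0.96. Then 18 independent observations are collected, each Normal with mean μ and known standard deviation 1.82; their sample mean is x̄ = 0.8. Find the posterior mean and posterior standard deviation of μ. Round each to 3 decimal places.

Posterior mean ≈ 0.605; posterior SD ≈ 0.392

Prior precision 1/τ₀² = 1/0.96² = 1.08507; data precision n/σ² = 18/1.82² = 5.43413.
Posterior precision = 1.08507 + 5.43413 = 6.51920, giving posterior SD = 1/√6.51920 = 0.392.
Posterior mean = (1.08507·-0.37 + 5.43413·0.8) / 6.51920 = 0.605.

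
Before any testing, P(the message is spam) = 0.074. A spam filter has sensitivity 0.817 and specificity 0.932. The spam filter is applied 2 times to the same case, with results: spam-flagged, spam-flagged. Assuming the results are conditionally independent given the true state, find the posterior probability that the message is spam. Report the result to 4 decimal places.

Let H be the event that the message is spam; start with P(H) = 0.074. P('spam-flagged'|H) = 0.817, P('spam-flagged'|¬H) = 0.068.
Update on result 1 ('spam-flagged'): P(H) ← 0.817·0.0740 / (0.817·0.0740 + 0.068·0.9260) = 0.060458/0.12343 = 0.4898.
Update on result 2 ('spam-flagged'): P(H) ← 0.817·0.4898 / (0.817·0.4898 + 0.068·0.5102) = 0.40019/0.43488 = 0.9202.

Posterior P(H) ≈ 0.9202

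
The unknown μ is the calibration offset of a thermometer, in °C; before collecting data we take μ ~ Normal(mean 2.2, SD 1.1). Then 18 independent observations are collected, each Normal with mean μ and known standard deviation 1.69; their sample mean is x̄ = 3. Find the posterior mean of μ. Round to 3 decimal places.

Prior precision 1/τ₀² = 1/1.1² = 0.826446; data precision n/σ² = 18/1.69² = 6.30230.
Posterior precision = 0.826446 + 6.30230 = 7.12875.
Posterior mean = (0.826446·2.2 + 6.30230·3) / 7.12875 = 2.907.

Posterior mean ≈ 2.907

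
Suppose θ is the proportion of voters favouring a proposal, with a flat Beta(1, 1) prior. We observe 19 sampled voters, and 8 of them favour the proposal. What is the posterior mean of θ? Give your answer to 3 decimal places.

Posterior mean ≈ 0.429

The binomial likelihood is conjugate to the Beta prior: with 8 successes and 11 failures, the posterior is Beta(1+8, 1+11) = Beta(9, 12).
Posterior mean = α/(α+β) = 9/21 = 0.429.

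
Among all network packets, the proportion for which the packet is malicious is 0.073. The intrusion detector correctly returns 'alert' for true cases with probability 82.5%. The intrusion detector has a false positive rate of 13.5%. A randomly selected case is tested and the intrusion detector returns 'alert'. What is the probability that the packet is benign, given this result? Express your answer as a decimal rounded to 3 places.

Write H for 'the packet is malicious'. Prior odds H:¬H = 0.073/0.927 = 0.078749. For the 'alert' outcome, the likelihood ratio is 0.825/0.135 = 6.1111.
Posterior odds = 0.078749 × 6.1111 = 0.48124, so P(H|E) = 0.48124/(1+0.48124) = 0.325. Then P(¬H|E) = 1 − 0.325 = 0.675.

P(¬H | E) ≈ 0.675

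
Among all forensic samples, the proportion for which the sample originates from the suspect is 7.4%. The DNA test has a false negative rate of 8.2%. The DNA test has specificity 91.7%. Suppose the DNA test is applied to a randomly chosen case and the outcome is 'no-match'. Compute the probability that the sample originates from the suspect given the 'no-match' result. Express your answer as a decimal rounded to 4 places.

Write H for 'the sample originates from the suspect'. Prior odds H:¬H = 0.074/0.926 = 0.079914. For the 'no-match' outcome, the likelihood ratio is 0.082/0.917 = 0.089422.
Posterior odds = 0.079914 × 0.089422 = 0.0071460, so P(H|E) = 0.0071460/(1+0.0071460) = 0.0071.

P(H | E) ≈ 0.0071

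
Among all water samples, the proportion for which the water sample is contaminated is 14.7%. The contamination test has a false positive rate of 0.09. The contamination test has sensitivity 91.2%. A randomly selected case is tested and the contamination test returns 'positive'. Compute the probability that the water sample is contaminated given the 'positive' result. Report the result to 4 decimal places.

Let H be the event that the water sample is contaminated. P(H) = 0.147, so P(¬H) = 0.853. With E the 'positive' result, P(E|H) = 0.912 and P(E|¬H) = 0.09.
P(E) = 0.912·0.147 + 0.09·0.853 = 0.13406 + 0.076770 = 0.21083.
By Bayes' theorem, P(H|E) = 0.13406 / 0.21083 = 0.6359.

P(H | E) ≈ 0.6359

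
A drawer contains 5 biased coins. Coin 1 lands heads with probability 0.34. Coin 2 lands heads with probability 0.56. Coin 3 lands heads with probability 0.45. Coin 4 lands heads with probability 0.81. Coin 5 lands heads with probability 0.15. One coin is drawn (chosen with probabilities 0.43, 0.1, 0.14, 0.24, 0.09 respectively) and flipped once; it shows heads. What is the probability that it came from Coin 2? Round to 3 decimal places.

Posterior probability ≈ 0.118

Tabulate prior·likelihood by source: [1] prior 0.43, lik 0.34, product 0.1462; [2] prior 0.1, lik 0.56, product 0.05600; [3] prior 0.14, lik 0.45, product 0.06300; [4] prior 0.24, lik 0.81, product 0.1944; [5] prior 0.09, lik 0.15, product 0.01350.
Normalizing constant = 0.47310; the posterior for Coin 2 is its product over the sum, 0.05600/0.47310 = 0.118.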